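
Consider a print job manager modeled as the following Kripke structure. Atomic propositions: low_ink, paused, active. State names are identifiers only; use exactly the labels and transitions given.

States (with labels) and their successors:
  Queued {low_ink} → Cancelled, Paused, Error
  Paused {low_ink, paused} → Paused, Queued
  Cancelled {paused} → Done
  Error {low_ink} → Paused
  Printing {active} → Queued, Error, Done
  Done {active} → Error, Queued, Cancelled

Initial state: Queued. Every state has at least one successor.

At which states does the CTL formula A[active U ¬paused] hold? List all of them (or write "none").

States satisfying active: {Printing, Done}.
States satisfying ¬paused: {Queued, Error, Printing, Done}.
States satisfying A[active U ¬paused]: {Queued, Error, Printing, Done}.

{Queued, Error, Printing, Done}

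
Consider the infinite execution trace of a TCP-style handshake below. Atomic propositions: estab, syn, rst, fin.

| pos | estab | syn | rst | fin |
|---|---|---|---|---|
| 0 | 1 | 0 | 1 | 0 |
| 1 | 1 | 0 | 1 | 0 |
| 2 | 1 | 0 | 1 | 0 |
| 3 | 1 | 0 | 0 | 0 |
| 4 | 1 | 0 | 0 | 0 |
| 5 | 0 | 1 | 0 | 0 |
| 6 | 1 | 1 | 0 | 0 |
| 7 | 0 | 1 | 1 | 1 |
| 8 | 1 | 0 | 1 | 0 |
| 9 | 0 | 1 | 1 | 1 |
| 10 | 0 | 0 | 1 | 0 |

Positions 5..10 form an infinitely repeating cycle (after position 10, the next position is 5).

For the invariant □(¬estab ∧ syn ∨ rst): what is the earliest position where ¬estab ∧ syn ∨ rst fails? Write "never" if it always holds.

3

Check ¬estab ∧ syn ∨ rst at each position in order: 0 ✓, 1 ✓, 2 ✓.
At position 3 the labels are {estab}, so ¬estab ∧ syn ∨ rst is false there. This is the first violation.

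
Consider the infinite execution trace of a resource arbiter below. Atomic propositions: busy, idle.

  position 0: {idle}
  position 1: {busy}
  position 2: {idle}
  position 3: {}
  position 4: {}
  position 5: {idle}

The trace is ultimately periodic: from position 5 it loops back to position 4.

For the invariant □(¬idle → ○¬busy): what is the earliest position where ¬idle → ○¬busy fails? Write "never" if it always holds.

¬idle → ○¬busy holds at every position 0..5, and those are all the positions the trace ever visits, so the invariant □(¬idle → ○¬busy) is never violated.

never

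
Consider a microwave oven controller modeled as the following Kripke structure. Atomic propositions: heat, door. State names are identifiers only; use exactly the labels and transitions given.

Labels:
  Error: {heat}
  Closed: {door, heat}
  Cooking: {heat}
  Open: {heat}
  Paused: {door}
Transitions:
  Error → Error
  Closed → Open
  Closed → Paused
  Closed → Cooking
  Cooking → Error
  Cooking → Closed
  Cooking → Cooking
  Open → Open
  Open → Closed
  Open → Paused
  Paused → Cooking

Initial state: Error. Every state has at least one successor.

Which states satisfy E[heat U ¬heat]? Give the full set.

{Closed, Cooking, Open, Paused}

States satisfying heat: {Error, Closed, Cooking, Open}.
States satisfying ¬heat: {Paused}.
States satisfying E[heat U ¬heat]: {Closed, Cooking, Open, Paused}.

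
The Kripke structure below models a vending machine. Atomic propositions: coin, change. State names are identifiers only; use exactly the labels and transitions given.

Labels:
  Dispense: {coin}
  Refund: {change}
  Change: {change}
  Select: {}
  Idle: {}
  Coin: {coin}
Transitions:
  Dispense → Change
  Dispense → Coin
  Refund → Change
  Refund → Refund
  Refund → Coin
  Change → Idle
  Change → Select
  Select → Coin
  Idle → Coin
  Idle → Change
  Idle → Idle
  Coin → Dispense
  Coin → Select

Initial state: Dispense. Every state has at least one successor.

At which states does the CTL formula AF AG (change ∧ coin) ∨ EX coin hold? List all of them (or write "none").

{Dispense, Refund, Select, Idle, Coin}

States satisfying AG (change ∧ coin): ∅.
States satisfying AF AG (change ∧ coin): ∅.
States satisfying coin: {Dispense, Coin}.
States satisfying EX coin: {Dispense, Refund, Select, Idle, Coin}.
States satisfying AF AG (change ∧ coin) ∨ EX coin: {Dispense, Refund, Select, Idle, Coin}.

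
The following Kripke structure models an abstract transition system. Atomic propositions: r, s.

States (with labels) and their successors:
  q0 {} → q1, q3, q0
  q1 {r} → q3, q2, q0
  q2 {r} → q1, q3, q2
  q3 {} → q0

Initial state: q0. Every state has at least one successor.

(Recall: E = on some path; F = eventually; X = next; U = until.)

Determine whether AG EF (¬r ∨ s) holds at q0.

States satisfying EF (¬r ∨ s): {q0, q1, q2, q3}.
States satisfying AG EF (¬r ∨ s): {q0, q1, q2, q3}.
Every state reachable from q0 satisfies EF (¬r ∨ s).
q0 ∈ Sat(AG EF (¬r ∨ s)).

Yes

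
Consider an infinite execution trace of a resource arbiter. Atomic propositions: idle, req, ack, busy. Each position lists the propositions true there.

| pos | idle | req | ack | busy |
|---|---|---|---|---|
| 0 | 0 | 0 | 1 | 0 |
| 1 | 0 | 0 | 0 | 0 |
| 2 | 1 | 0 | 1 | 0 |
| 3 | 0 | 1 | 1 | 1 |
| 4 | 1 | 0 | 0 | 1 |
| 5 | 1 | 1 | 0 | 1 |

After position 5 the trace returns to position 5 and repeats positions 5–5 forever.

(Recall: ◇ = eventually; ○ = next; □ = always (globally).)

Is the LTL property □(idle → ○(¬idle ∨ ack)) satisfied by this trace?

Violated

idle → ○(¬idle ∨ ack) must hold at every position from 0 onward. It fails at position 4, so □(idle → ○(¬idle ∨ ack)) is false.
Positions where idle holds: 2, 4, 5.
Check ○(¬idle ∨ ack) at each: 2→ok, 4→fails, 5→fails.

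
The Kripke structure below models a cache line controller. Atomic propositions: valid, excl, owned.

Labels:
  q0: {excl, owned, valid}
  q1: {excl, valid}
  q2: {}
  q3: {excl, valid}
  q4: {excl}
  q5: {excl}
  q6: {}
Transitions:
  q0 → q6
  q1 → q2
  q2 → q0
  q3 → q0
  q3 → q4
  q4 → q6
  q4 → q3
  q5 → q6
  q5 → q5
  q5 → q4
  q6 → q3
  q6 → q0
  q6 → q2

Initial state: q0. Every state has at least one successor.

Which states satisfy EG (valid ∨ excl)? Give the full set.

States satisfying valid ∨ excl: {q0, q1, q3, q4, q5}.
States satisfying EG (valid ∨ excl): {q3, q4, q5}.

{q3, q4, q5}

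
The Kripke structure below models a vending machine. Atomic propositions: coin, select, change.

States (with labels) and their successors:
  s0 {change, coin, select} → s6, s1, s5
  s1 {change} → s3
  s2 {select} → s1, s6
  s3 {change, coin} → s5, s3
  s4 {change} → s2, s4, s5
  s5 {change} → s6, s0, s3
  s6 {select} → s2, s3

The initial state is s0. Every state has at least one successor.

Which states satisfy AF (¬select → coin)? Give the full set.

{s0, s1, s2, s3, s5, s6}

States satisfying ¬select → coin: {s0, s2, s3, s6}.
States satisfying AF (¬select → coin): {s0, s1, s2, s3, s5, s6}.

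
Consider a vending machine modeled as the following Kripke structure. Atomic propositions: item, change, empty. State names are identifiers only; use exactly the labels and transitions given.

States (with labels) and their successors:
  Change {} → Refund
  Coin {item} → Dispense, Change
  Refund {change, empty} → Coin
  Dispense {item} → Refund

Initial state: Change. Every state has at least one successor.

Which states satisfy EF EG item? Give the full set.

none

States satisfying EG item: ∅.
States satisfying EF EG item: ∅.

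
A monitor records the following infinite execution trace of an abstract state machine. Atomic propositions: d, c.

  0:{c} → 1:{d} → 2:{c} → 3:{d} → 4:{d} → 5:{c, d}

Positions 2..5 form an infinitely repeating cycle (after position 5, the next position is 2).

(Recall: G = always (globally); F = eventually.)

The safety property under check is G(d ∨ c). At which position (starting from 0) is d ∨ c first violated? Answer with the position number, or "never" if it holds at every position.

never

d ∨ c holds at every position 0..5, and those are all the positions the trace ever visits, so the invariant G(d ∨ c) is never violated.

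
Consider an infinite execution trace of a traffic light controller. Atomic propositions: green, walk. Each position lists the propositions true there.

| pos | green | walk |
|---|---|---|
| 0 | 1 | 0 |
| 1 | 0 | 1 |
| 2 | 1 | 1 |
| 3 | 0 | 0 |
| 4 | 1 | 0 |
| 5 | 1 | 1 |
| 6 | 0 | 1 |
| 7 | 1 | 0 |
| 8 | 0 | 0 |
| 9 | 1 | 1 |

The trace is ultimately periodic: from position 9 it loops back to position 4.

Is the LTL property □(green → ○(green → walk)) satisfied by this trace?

Violated

green → ○(green → walk) must hold at every position from 0 onward. It fails at position 9, so □(green → ○(green → walk)) is false.
Positions where green holds: 0, 2, 4, 5, 7, 9.
Check ○(green → walk) at each: 0→ok, 2→ok, 4→ok, 5→ok, 7→ok, 9→fails.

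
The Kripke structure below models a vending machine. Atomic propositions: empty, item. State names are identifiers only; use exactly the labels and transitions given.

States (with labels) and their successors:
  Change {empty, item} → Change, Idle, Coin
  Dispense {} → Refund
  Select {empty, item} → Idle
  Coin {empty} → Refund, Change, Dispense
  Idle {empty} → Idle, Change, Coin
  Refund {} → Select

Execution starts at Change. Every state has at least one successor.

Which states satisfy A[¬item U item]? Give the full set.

{Change, Dispense, Select, Coin, Refund}

States satisfying ¬item: {Dispense, Coin, Idle, Refund}.
States satisfying item: {Change, Select}.
States satisfying A[¬item U item]: {Change, Dispense, Select, Coin, Refund}.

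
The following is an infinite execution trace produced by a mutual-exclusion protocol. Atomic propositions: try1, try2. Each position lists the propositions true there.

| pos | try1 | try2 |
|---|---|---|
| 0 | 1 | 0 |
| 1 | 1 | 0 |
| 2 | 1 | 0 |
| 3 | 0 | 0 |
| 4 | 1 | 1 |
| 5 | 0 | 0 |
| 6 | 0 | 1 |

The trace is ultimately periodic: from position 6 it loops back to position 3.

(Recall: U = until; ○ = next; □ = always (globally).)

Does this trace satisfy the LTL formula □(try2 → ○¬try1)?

try2 → ○¬try1 holds at every position 0..6, and those are all positions ever visited, so □(try2 → ○¬try1) holds.
Positions where try2 holds: 4, 6.
Check ○¬try1 at each: 4→ok, 6→ok.

Satisfied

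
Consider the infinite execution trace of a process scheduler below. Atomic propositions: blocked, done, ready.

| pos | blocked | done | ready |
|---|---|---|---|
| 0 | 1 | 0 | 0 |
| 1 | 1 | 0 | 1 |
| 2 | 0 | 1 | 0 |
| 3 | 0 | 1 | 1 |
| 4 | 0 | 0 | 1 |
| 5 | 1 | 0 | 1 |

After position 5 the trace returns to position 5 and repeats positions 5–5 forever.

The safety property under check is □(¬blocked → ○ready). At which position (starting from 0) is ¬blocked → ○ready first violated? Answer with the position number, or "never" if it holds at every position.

¬blocked → ○ready holds at every position 0..5, and those are all the positions the trace ever visits, so the invariant □(¬blocked → ○ready) is never violated.

never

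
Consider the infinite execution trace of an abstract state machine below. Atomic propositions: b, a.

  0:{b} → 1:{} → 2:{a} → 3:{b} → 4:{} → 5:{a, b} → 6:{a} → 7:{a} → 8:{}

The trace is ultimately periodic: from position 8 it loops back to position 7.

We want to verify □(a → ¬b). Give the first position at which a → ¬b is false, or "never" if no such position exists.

5

Check a → ¬b at each position in order: 0 ✓, 1 ✓, 2 ✓, 3 ✓, 4 ✓.
At position 5 the labels are {a, b}, so a → ¬b is false there. This is the first violation.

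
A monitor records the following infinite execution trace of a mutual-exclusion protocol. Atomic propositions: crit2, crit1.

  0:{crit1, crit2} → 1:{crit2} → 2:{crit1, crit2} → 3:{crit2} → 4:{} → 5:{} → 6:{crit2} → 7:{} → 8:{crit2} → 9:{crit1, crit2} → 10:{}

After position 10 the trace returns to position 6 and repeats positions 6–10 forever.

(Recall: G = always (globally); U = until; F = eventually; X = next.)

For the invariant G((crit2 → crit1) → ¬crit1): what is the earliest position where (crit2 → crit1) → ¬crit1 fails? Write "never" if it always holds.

At position 0 the labels are {crit1, crit2}, so (crit2 → crit1) → ¬crit1 is false there. This is the first violation.

0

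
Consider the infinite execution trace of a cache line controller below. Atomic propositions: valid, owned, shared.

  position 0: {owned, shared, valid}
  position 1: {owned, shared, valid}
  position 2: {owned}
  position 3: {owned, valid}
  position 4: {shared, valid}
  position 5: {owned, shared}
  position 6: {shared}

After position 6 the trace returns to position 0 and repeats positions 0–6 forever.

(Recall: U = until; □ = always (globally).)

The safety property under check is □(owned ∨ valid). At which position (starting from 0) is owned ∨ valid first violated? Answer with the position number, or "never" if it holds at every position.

Check owned ∨ valid at each position in order: 0 ✓, 1 ✓, 2 ✓, 3 ✓, 4 ✓, 5 ✓.
At position 6 the labels are {shared}, so owned ∨ valid is false there. This is the first violation.

6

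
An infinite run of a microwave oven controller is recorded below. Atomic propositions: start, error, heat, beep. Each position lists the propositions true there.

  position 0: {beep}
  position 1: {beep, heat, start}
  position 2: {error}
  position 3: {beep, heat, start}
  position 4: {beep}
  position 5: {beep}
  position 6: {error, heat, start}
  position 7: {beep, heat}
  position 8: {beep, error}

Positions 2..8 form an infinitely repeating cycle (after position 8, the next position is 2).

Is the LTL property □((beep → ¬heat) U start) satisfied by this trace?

No

(beep → ¬heat) U start must hold at every position from 0 onward. It fails at position 7, so □((beep → ¬heat) U start) is false.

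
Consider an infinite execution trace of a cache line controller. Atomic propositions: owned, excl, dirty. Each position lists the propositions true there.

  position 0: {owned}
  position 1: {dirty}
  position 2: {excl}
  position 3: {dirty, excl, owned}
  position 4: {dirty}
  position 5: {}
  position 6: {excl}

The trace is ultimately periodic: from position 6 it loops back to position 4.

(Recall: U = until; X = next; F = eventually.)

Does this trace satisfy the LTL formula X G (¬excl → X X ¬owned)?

Violated

The position after 0 is 1; G (¬excl → X X ¬owned) is false there.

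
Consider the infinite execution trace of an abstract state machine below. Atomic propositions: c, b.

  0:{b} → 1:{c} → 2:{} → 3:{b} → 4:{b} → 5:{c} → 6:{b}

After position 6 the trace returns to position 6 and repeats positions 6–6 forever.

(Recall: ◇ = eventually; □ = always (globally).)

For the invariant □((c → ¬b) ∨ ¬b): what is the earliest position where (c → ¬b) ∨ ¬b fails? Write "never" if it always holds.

never

(c → ¬b) ∨ ¬b holds at every position 0..6, and those are all the positions the trace ever visits, so the invariant □((c → ¬b) ∨ ¬b) is never violated.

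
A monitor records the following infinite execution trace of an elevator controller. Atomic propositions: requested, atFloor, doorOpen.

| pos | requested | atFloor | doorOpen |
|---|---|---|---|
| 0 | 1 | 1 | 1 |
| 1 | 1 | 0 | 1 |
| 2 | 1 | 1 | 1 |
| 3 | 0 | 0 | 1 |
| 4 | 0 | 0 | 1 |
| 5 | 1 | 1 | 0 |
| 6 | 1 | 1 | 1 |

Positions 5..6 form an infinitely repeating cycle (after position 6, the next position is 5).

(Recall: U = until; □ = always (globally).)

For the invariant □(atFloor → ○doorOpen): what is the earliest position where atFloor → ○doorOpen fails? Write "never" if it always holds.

6

Check atFloor → ○doorOpen at each position in order: 0 ✓, 1 ✓, 2 ✓, 3 ✓, 4 ✓, 5 ✓.
At position 6 the labels are {atFloor, doorOpen, requested} and the next position 5 has {atFloor, requested}, so atFloor → ○doorOpen is false there. This is the first violation.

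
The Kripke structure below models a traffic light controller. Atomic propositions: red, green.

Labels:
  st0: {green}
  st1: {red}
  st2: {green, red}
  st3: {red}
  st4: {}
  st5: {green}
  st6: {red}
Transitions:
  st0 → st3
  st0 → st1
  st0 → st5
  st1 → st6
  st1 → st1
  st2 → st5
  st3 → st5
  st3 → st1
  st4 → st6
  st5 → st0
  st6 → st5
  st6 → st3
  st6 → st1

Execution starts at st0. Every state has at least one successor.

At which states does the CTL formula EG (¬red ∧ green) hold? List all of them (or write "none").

States satisfying ¬red ∧ green: {st0, st5}.
States satisfying EG (¬red ∧ green): {st0, st5}.

{st0, st5}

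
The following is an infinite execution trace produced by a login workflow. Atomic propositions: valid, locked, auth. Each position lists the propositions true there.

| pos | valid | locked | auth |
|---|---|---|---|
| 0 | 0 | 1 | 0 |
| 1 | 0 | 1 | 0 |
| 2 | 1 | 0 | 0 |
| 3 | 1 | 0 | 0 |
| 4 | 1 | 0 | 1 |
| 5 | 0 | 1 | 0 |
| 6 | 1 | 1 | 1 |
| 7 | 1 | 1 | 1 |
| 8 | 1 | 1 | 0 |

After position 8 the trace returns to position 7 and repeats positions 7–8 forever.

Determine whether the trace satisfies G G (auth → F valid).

G (auth → F valid) holds at every position 0..8, and those are all positions ever visited, so G G (auth → F valid) holds.

Yes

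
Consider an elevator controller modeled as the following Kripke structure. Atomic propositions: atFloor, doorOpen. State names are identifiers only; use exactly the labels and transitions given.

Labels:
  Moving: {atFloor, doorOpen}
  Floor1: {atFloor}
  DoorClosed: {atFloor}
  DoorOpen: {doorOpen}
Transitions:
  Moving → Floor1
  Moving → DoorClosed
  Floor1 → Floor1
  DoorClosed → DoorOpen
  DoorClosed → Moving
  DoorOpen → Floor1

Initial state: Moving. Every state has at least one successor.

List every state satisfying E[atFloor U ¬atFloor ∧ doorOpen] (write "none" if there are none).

{Moving, DoorClosed, DoorOpen}

States satisfying atFloor: {Moving, Floor1, DoorClosed}.
States satisfying ¬atFloor ∧ doorOpen: {DoorOpen}.
States satisfying E[atFloor U ¬atFloor ∧ doorOpen]: {Moving, DoorClosed, DoorOpen}.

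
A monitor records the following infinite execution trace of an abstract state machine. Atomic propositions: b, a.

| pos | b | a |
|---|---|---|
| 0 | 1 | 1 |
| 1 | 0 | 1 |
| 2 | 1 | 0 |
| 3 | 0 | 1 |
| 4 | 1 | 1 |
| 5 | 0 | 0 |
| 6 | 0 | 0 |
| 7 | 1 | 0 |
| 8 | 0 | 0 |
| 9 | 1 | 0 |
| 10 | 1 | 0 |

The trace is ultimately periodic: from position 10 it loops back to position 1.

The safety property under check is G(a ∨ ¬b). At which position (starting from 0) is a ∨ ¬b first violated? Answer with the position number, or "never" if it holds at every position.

2

Check a ∨ ¬b at each position in order: 0 ✓, 1 ✓.
At position 2 the labels are {b}, so a ∨ ¬b is false there. This is the first violation.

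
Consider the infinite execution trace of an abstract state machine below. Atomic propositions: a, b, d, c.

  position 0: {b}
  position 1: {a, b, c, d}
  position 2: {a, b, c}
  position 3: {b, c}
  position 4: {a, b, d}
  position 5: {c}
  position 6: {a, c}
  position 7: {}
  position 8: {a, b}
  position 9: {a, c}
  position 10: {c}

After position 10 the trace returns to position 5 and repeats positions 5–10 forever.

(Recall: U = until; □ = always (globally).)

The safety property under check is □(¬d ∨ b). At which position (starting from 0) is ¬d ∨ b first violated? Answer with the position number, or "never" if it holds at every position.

never

¬d ∨ b holds at every position 0..10, and those are all the positions the trace ever visits, so the invariant □(¬d ∨ b) is never violated.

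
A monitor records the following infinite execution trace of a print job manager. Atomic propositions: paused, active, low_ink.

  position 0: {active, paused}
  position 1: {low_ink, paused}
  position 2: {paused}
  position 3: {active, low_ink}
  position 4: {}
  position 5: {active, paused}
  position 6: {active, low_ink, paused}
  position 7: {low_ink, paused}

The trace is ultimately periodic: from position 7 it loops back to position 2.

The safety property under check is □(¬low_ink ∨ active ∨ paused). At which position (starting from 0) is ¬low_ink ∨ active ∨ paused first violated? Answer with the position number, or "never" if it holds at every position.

¬low_ink ∨ active ∨ paused holds at every position 0..7, and those are all the positions the trace ever visits, so the invariant □(¬low_ink ∨ active ∨ paused) is never violated.

never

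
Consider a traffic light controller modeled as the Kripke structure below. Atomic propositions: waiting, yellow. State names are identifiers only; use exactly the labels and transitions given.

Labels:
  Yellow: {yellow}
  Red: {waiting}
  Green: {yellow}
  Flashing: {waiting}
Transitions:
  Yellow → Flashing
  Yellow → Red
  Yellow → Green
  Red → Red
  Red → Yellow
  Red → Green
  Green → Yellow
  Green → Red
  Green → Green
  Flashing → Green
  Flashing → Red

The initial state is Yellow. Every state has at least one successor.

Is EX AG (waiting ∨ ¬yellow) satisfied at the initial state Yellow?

States satisfying AG (waiting ∨ ¬yellow): ∅.
States satisfying EX AG (waiting ∨ ¬yellow): ∅.
No suitable path/successor from Yellow witnesses the formula.
Yellow ∉ Sat(EX AG (waiting ∨ ¬yellow)).

No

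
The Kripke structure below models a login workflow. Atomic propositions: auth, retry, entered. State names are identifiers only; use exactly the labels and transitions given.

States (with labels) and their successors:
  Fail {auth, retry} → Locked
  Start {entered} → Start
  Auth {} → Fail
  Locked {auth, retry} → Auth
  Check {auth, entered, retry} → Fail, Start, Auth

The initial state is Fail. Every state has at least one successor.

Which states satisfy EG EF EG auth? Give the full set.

States satisfying EF EG auth: ∅.
States satisfying EG EF EG auth: ∅.

none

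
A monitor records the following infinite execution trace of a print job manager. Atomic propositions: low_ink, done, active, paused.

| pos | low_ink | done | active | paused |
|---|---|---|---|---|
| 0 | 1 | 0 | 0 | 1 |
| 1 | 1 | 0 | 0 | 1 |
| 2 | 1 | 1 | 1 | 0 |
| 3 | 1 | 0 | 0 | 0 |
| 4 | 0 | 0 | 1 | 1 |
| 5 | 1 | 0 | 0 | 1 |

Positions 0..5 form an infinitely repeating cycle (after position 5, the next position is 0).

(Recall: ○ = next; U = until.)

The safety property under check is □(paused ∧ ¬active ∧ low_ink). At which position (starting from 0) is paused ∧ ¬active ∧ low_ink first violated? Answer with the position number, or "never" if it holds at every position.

Check paused ∧ ¬active ∧ low_ink at each position in order: 0 ✓, 1 ✓.
At position 2 the labels are {active, done, low_ink}, so paused ∧ ¬active ∧ low_ink is false there. This is the first violation.

2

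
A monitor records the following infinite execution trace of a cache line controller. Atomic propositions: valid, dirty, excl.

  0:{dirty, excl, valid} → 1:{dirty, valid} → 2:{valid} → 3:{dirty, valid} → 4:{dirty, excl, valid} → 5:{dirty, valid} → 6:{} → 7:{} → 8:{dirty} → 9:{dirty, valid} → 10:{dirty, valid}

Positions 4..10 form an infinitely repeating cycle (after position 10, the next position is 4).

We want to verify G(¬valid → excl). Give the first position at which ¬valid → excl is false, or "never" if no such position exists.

6

Check ¬valid → excl at each position in order: 0 ✓, 1 ✓, 2 ✓, 3 ✓, 4 ✓, 5 ✓.
At position 6 the labels are {}, so ¬valid → excl is false there. This is the first violation.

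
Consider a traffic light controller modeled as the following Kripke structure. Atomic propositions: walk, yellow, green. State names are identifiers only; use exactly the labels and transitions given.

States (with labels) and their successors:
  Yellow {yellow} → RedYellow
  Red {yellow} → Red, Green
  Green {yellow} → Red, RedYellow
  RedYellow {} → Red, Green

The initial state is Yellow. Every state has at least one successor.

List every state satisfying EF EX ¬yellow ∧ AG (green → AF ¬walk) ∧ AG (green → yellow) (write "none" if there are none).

{Yellow, Red, Green, RedYellow}

States satisfying EX ¬yellow: {Yellow, Green}.
States satisfying EF EX ¬yellow: {Yellow, Red, Green, RedYellow}.
States satisfying green → AF ¬walk: {Yellow, Red, Green, RedYellow}.
States satisfying AG (green → AF ¬walk): {Yellow, Red, Green, RedYellow}.
States satisfying green → yellow: {Yellow, Red, Green, RedYellow}.
States satisfying AG (green → yellow): {Yellow, Red, Green, RedYellow}.
States satisfying AG (green → AF ¬walk) ∧ AG (green → yellow): {Yellow, Red, Green, RedYellow}.
States satisfying EF EX ¬yellow ∧ AG (green → AF ¬walk) ∧ AG (green → yellow): {Yellow, Red, Green, RedYellow}.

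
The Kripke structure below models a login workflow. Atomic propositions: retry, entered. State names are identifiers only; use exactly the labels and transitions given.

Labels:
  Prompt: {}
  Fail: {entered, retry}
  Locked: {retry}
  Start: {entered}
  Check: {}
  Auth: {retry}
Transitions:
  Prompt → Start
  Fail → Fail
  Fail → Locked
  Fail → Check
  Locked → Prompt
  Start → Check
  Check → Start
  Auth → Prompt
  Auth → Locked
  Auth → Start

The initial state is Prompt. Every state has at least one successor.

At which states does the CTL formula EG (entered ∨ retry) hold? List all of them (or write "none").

States satisfying entered ∨ retry: {Fail, Locked, Start, Auth}.
States satisfying EG (entered ∨ retry): {Fail}.

{Fail}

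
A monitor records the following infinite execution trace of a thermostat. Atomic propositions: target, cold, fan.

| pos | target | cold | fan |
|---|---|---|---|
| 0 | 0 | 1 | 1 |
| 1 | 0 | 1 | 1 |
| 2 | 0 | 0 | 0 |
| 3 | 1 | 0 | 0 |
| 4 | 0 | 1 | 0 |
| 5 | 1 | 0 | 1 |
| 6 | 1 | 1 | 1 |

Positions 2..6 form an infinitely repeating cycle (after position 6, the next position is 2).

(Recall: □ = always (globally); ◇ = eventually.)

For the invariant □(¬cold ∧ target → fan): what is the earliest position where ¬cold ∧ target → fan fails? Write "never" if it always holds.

Check ¬cold ∧ target → fan at each position in order: 0 ✓, 1 ✓, 2 ✓.
At position 3 the labels are {target}, so ¬cold ∧ target → fan is false there. This is the first violation.

3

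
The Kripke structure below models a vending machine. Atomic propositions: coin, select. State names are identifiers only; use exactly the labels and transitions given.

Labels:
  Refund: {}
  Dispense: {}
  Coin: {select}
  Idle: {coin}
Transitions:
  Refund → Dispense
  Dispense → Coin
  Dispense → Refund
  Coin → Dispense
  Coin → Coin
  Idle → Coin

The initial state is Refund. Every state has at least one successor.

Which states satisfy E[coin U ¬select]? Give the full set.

States satisfying coin: {Idle}.
States satisfying ¬select: {Refund, Dispense, Idle}.
States satisfying E[coin U ¬select]: {Refund, Dispense, Idle}.

{Refund, Dispense, Idle}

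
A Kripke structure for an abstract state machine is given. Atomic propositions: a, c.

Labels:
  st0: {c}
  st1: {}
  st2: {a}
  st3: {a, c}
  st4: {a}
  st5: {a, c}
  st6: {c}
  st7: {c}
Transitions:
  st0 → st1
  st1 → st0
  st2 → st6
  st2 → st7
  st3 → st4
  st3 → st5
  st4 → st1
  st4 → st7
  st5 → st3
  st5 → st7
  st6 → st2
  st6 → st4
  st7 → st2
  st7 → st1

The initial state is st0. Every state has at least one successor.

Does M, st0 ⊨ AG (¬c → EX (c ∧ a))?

Does not hold

States satisfying ¬c → EX (c ∧ a): {st0, st3, st5, st6, st7}.
States satisfying AG (¬c → EX (c ∧ a)): ∅.
st1 is reachable from st0 and violates ¬c → EX (c ∧ a), so AG fails at st0.
st0 ∉ Sat(AG (¬c → EX (c ∧ a))).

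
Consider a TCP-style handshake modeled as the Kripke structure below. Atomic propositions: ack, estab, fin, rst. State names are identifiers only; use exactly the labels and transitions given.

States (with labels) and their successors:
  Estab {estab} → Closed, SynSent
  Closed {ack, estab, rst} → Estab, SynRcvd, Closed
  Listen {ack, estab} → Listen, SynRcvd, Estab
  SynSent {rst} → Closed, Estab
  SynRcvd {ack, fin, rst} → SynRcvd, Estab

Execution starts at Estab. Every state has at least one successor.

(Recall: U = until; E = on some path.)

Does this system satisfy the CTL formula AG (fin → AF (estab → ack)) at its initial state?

States satisfying fin → AF (estab → ack): {Estab, Closed, Listen, SynSent, SynRcvd}.
States satisfying AG (fin → AF (estab → ack)): {Estab, Closed, Listen, SynSent, SynRcvd}.
Every state reachable from Estab satisfies fin → AF (estab → ack).
Estab ∈ Sat(AG (fin → AF (estab → ack))).

Yes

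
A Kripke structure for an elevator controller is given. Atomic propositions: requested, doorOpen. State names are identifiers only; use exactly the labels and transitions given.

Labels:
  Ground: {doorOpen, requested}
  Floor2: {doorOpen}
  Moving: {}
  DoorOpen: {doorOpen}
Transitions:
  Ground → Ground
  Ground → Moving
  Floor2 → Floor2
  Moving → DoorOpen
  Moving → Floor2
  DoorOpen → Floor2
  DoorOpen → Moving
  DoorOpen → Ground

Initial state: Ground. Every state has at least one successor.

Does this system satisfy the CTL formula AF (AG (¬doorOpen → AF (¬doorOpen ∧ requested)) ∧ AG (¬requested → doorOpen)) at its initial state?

States satisfying AF (AG (¬doorOpen → AF (¬doorOpen ∧ requested)) ∧ AG (¬requested → doorOpen)): {Floor2}.
There is a path from Ground along which AG (¬doorOpen → AF (¬doorOpen ∧ requested)) ∧ AG (¬requested → doorOpen) never holds.
Ground ∉ Sat(AF (AG (¬doorOpen → AF (¬doorOpen ∧ requested)) ∧ AG (¬requested → doorOpen))).

Violated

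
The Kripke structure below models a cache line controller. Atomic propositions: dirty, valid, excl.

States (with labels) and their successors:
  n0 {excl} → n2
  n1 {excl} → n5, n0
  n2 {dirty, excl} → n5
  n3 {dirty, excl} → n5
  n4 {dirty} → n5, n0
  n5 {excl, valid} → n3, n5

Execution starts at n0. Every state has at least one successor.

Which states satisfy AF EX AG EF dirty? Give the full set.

States satisfying EX AG EF dirty: {n0, n1, n2, n3, n4, n5}.
States satisfying AF EX AG EF dirty: {n0, n1, n2, n3, n4, n5}.

{n0, n1, n2, n3, n4, n5}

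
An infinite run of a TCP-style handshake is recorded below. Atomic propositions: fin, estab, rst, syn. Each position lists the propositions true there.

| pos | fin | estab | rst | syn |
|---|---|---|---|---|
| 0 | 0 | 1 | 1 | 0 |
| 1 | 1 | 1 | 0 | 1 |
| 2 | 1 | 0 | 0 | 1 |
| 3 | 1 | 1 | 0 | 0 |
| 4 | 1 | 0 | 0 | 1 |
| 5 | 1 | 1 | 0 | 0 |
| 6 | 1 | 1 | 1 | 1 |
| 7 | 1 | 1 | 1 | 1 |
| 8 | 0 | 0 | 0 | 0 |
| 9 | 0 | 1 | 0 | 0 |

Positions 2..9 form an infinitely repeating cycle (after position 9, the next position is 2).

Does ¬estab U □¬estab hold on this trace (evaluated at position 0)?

Walking from position 0: at position 0, □¬estab has not yet held and ¬estab fails, so ¬estab U □¬estab is false.

No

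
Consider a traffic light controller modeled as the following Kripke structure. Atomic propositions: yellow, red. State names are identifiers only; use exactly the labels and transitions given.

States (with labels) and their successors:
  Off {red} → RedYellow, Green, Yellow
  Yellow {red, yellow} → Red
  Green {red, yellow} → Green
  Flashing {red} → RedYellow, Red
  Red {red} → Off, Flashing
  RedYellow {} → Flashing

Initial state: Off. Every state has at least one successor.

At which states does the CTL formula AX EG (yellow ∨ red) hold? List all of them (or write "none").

States satisfying EG (yellow ∨ red): {Off, Yellow, Green, Flashing, Red}.
States satisfying AX EG (yellow ∨ red): {Yellow, Green, Red, RedYellow}.

{Yellow, Green, Red, RedYellow}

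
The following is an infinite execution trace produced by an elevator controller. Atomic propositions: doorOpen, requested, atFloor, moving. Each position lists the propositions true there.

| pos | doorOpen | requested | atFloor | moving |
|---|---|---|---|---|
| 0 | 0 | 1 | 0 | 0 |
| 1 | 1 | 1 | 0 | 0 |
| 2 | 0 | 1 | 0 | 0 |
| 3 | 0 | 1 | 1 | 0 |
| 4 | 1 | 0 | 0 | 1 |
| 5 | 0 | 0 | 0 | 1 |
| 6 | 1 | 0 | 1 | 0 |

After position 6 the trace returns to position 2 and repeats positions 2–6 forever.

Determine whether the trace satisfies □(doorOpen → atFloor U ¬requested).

doorOpen → atFloor U ¬requested must hold at every position from 0 onward. It fails at position 1, so □(doorOpen → atFloor U ¬requested) is false.
Positions where doorOpen holds: 1, 4, 6.
Check atFloor U ¬requested at each: 1→fails, 4→ok, 6→ok.

Does not hold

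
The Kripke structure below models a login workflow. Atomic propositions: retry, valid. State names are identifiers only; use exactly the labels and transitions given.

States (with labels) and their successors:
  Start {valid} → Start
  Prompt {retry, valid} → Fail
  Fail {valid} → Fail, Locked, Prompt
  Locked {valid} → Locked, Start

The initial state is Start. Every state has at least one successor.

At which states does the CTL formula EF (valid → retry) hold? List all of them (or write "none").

States satisfying valid → retry: {Prompt}.
States satisfying EF (valid → retry): {Prompt, Fail}.

{Prompt, Fail}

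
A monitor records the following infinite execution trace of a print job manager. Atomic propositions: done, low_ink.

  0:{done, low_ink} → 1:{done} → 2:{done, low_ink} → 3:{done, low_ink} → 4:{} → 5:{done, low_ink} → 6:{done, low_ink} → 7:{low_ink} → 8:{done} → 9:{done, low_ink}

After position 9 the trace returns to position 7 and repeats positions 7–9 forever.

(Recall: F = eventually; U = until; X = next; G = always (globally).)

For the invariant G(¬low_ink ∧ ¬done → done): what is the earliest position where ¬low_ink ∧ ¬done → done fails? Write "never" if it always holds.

4

Check ¬low_ink ∧ ¬done → done at each position in order: 0 ✓, 1 ✓, 2 ✓, 3 ✓.
At position 4 the labels are {}, so ¬low_ink ∧ ¬done → done is false there. This is the first violation.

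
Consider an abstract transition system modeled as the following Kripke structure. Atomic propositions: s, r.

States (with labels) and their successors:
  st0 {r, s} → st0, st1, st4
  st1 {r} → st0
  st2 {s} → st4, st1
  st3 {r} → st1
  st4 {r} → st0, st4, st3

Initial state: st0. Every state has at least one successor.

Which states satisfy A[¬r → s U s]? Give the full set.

{st0, st1, st2, st3}

States satisfying ¬r → s: {st0, st1, st2, st3, st4}.
States satisfying s: {st0, st2}.
States satisfying A[¬r → s U s]: {st0, st1, st2, st3}.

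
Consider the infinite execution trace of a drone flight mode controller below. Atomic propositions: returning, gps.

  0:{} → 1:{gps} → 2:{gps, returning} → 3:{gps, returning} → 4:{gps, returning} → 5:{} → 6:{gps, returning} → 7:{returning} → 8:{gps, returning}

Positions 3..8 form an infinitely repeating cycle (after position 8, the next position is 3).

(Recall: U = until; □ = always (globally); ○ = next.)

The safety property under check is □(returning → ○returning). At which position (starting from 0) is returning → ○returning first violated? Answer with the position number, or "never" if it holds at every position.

Check returning → ○returning at each position in order: 0 ✓, 1 ✓, 2 ✓, 3 ✓.
At position 4 the labels are {gps, returning} and the next position 5 has {}, so returning → ○returning is false there. This is the first violation.

4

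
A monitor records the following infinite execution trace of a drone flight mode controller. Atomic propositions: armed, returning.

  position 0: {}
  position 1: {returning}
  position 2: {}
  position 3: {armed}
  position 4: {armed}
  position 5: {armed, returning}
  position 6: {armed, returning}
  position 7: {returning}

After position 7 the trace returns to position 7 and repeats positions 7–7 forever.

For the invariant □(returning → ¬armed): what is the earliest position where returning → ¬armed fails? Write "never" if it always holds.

5

Check returning → ¬armed at each position in order: 0 ✓, 1 ✓, 2 ✓, 3 ✓, 4 ✓.
At position 5 the labels are {armed, returning}, so returning → ¬armed is false there. This is the first violation.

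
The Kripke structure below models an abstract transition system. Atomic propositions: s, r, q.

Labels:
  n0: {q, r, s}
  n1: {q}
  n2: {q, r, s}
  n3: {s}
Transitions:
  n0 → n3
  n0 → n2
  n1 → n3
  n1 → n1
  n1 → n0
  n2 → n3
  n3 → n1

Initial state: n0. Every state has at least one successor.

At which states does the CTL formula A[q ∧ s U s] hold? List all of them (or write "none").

{n0, n2, n3}

States satisfying q ∧ s: {n0, n2}.
States satisfying s: {n0, n2, n3}.
States satisfying A[q ∧ s U s]: {n0, n2, n3}.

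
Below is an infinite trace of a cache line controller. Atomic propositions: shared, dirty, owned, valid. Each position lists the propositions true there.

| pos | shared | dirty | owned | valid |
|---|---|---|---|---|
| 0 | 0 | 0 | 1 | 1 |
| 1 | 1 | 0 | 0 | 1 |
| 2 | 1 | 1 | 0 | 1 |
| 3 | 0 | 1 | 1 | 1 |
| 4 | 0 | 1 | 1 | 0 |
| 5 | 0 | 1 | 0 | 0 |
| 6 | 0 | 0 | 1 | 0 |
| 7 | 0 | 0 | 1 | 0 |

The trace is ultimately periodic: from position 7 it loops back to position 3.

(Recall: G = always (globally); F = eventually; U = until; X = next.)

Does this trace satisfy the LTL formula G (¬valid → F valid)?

Holds

¬valid → F valid holds at every position 0..7, and those are all positions ever visited, so G (¬valid → F valid) holds.
Positions where ¬valid holds: 4, 5, 6, 7.
Check F valid at each: 4→ok, 5→ok, 6→ok, 7→ok.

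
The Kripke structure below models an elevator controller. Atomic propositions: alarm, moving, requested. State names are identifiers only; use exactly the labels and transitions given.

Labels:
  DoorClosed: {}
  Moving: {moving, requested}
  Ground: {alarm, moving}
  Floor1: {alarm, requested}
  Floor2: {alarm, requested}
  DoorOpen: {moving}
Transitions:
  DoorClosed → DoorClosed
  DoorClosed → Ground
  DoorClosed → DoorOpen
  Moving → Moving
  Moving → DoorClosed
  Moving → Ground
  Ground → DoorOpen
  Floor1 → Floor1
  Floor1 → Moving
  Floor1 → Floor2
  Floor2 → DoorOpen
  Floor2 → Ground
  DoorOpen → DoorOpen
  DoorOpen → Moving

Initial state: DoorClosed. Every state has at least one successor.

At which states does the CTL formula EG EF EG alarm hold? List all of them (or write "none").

{Floor1}

States satisfying EF EG alarm: {Floor1}.
States satisfying EG EF EG alarm: {Floor1}.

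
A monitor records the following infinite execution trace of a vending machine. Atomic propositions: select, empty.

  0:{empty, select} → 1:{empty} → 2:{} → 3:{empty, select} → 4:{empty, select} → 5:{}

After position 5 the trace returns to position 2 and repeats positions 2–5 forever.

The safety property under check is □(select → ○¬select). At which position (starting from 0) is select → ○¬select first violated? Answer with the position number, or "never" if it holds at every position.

Check select → ○¬select at each position in order: 0 ✓, 1 ✓, 2 ✓.
At position 3 the labels are {empty, select} and the next position 4 has {empty, select}, so select → ○¬select is false there. This is the first violation.

3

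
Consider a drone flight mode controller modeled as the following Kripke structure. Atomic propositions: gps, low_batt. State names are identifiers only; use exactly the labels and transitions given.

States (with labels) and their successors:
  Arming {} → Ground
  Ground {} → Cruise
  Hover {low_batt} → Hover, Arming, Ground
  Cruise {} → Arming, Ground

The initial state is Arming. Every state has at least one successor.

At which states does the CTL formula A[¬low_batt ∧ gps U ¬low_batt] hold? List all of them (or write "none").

States satisfying ¬low_batt ∧ gps: ∅.
States satisfying ¬low_batt: {Arming, Ground, Cruise}.
States satisfying A[¬low_batt ∧ gps U ¬low_batt]: {Arming, Ground, Cruise}.

{Arming, Ground, Cruise}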